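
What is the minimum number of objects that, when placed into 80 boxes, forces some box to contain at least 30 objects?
n = (30 − 1)·80 + 1 = 2321

By the generalised pigeonhole principle, to guarantee some box contains ≥ r objects we need more than (r − 1) · k objects total. Threshold: n = (r − 1) · k + 1. With r = 30 and k = 80: n = 29 · 80 + 1 = 2320 + 1 = 2321. For n = 2320 = 29 · 80, we can put exactly 29 objects in every box, avoiding 30 in any single one — so 2321 is tight.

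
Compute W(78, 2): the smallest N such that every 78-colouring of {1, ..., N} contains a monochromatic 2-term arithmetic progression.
W(78, 2) = 78 + 1 = 79

A 2-term AP is any pair of integers, so a monochromatic 2-AP exists iff some colour is used at least twice. With 78 colours, the colouring i ↦ i on {1, ..., 78} uses each colour once, avoiding any monochromatic pair, so W(78, 2) > 78. For {1, ..., 79}, pigeonhole forces two integers of the same colour, which form a monochromatic 2-AP. Hence W(78, 2) = 79.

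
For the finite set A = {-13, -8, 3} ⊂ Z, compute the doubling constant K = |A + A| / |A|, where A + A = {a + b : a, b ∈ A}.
K = |A + A| / |A| = 6/3 = 2

Enumerate A + A = {a + b : a, b ∈ A}. With |A| = 3, there are |A|^2 = 9 ordered sum pairs; collecting distinct values, A + A = {-26, -21, -16, -10, -5, 6}, so |A + A| = 6. Thus K = 6/3 = 2. For comparison, the minimum possible |A + A| over all 3-element sets is 2·3 − 1 = 5 (so min K = 5/3), attained only by arithmetic progressions.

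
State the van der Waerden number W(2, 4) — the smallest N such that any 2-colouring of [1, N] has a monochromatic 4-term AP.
W(2, 4) = 35

W(2, 4) = 35. The lower bound W(2, 4) > 34 comes from an explicit good 2-colouring of [1, 34]; the upper bound W(2, 4) ≤ 35 was verified by exhaustive search over 2-colourings of [1, 35].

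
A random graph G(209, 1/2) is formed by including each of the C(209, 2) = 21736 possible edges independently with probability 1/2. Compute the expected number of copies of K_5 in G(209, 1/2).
E[# K_5] = C(209, 5) · (1/2)^C(5, 2) = 3166793916 / 2^10 = 791698479/256 ≈ 3092572.183594

For each 5-subset S of vertices (there are C(209, 5) = 3166793916 such S), let X_S = 1 if S induces a K_5 (all C(5, 2) = 10 edges present). Then P(X_S = 1) = (1/2)^10 = 1/1024. By linearity of expectation, E[# K_5] = C(209, 5) · (1/2)^10 = 3166793916 / 1024 = 791698479/256 ≈ 3092572.183594.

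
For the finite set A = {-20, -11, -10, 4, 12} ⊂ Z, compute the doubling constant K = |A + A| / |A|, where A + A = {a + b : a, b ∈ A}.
K = |A + A| / |A| = 15/5 = 3

Enumerate A + A = {a + b : a, b ∈ A}. With |A| = 5, there are |A|^2 = 25 ordered sum pairs; collecting distinct values, A + A = {-40, -31, -30, -22, -21, -20, -16, -8, -7, -6, 1, 2, 8, 16, 24}, so |A + A| = 15. Thus K = 15/5 = 3. For comparison, the minimum possible |A + A| over all 5-element sets is 2·5 − 1 = 9 (so min K = 9/5), attained only by arithmetic progressions.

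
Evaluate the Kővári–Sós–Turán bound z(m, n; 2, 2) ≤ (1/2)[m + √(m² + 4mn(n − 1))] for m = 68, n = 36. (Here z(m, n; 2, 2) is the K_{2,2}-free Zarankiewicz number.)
z(68, 36; 2, 2) ≤ (1/2)[68 + √(68² + 4·68·36·35)] = (1/2)[68 + √347344] = 328.6795

Kővári–Sós–Turán: let r_1, ..., r_68 be the row sums and z = Σ r_i the total number of 1s. Each pair of columns can share at most one row with both entries 1 (else a 2×2 all-ones block appears), so Σ_i C(r_i, 2) ≤ C(36, 2) = 630. By convexity Σ_i C(r_i, 2) ≥ 68·C(z/68, 2) = z(z − 68)/(2·68), giving z² − 68z − 68·36·35 ≤ 0 and hence z ≤ (1/2)[68 + √(4624 + 4·85680)] = (1/2)[68 + √347344] ≈ (1/2)(68 + 589.359) = 328.6795.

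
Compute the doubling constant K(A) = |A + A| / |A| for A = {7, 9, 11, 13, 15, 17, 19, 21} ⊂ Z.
K = |A + A| / |A| = 15/8

Enumerate A + A = {a + b : a, b ∈ A}. With |A| = 8, there are |A|^2 = 64 ordered sum pairs; collecting distinct values, A + A = {14, 16, 18, 20, 22, 24, 26, 28, 30, 32, 34, 36, 38, 40, 42}, so |A + A| = 15. Thus K = 15/8. Here |A + A| = 2|A| − 1 = 15, the minimum possible — so K = 15/8 is minimal, which holds iff A is an arithmetic progression.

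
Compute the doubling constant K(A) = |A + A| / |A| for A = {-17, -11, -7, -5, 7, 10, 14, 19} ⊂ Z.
K = |A + A| / |A| = 31/8

Enumerate A + A = {a + b : a, b ∈ A}. With |A| = 8, there are |A|^2 = 64 ordered sum pairs; collecting distinct values, A + A = {-34, -28, -24, -22, -18, -16, -14, -12, -10, -7, -4, -3, -1, 0, 2, 3, 5, 7, 8, 9, 12, 14, 17, 20, 21, 24, 26, 28, 29, 33, 38}, so |A + A| = 31. Thus K = 31/8. For comparison, the minimum possible |A + A| over all 8-element sets is 2·8 − 1 = 15 (so min K = 15/8), attained only by arithmetic progressions.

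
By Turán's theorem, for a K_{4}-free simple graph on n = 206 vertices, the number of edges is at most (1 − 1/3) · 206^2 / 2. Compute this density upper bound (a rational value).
Turán density bound = (2/3) · 206^2/2 = 42436/3 ≈ 14145.3333

Turán's theorem: ex(n, K_{r+1}) is achieved by the complete r-partite Turán graph T(n, r) with parts as balanced as possible, and is at most (1 − 1/r) · n^2/2. For r = 3, n = 206: the density bound is (2/3) · 42436/2 = 42436/3 ≈ 14145.3333. The integer-valued extremum is e(T(206, 3)) = 14145, which is strictly less than the density bound 42436/3 since 3 ∤ 206 (the parts of T(206, 3) cannot all be equal).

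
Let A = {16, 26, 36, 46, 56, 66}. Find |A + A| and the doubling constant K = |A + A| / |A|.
K = |A + A| / |A| = 11/6

Enumerate A + A = {a + b : a, b ∈ A}. With |A| = 6, there are |A|^2 = 36 ordered sum pairs; collecting distinct values, A + A = {32, 42, 52, 62, 72, 82, 92, 102, 112, 122, 132}, so |A + A| = 11. Thus K = 11/6. Here |A + A| = 2|A| − 1 = 11, the minimum possible — so K = 11/6 is minimal, which holds iff A is an arithmetic progression.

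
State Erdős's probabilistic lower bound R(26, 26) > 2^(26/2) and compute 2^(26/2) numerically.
2^(26/2) = 8192; so R(26, 26) > 8192

Colour each edge of K_n uniformly at random with red/blue. The expected number of monochromatic K_26 is C(n, 26) · 2 · 2^(−C(26,2)). If C(n, 26) · 2^(1 − C(26,2)) < 1, then with positive probability no monochromatic K_26 exists, so R(26, 26) > n. The standard estimate C(n, 26) ≤ n^26/26! shows this inequality holds whenever n ≤ 2^(26/2) (since 26! · 2^(C(26,2) − 1) > 2^(26^2/2) ≥ n^26). Hence R(26, 26) > 2^(26/2) = 8192.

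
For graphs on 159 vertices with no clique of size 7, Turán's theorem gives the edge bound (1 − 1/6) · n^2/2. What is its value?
Turán density bound = (5/6) · 159^2/2 = 42135/4 ≈ 10533.75

Turán's theorem: ex(n, K_{r+1}) is achieved by the complete r-partite Turán graph T(n, r) with parts as balanced as possible, and is at most (1 − 1/r) · n^2/2. For r = 6, n = 159: the density bound is (5/6) · 25281/2 = 42135/4 ≈ 10533.75. The integer-valued extremum is e(T(159, 6)) = 10533, which is strictly less than the density bound 42135/4 since 6 ∤ 159 (the parts of T(159, 6) cannot all be equal).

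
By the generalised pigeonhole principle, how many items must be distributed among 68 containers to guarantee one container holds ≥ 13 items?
n = (13 − 1)·68 + 1 = 817

By the generalised pigeonhole principle, to guarantee some box contains ≥ r objects we need more than (r − 1) · k objects total. Threshold: n = (r − 1) · k + 1. With r = 13 and k = 68: n = 12 · 68 + 1 = 816 + 1 = 817. For n = 816 = 12 · 68, we can put exactly 12 objects in every box, avoiding 13 in any single one — so 817 is tight.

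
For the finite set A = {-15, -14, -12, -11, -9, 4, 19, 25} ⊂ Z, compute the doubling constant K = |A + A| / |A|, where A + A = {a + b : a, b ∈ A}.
K = |A + A| / |A| = 31/8

Enumerate A + A = {a + b : a, b ∈ A}. With |A| = 8, there are |A|^2 = 64 ordered sum pairs; collecting distinct values, A + A = {-30, -29, -28, -27, -26, -25, -24, -23, -22, -21, -20, -18, -11, -10, -8, -7, -5, 4, 5, 7, 8, 10, 11, 13, 14, 16, 23, 29, 38, 44, 50}, so |A + A| = 31. Thus K = 31/8. For comparison, the minimum possible |A + A| over all 8-element sets is 2·8 − 1 = 15 (so min K = 15/8), attained only by arithmetic progressions.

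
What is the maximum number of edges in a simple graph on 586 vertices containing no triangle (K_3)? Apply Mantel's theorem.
ex(586, K_3) = ⌊586^2/4⌋ = 85849

Mantel (1907): a triangle-free graph on n vertices has at most ⌊n^2/4⌋ edges, with equality for the complete bipartite graph K_{⌊n/2⌋, ⌈n/2⌉}. For n = 586: ⌊586^2/4⌋ = ⌊343396/4⌋ = 85849. The extremal graph is K_{293, 293}, which has 293·293 = 85849 edges.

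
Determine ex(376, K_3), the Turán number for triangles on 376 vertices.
ex(376, K_3) = ⌊376^2/4⌋ = 35344

Mantel (1907): a triangle-free graph on n vertices has at most ⌊n^2/4⌋ edges, with equality for the complete bipartite graph K_{⌊n/2⌋, ⌈n/2⌉}. For n = 376: ⌊376^2/4⌋ = ⌊141376/4⌋ = 35344. The extremal graph is K_{188, 188}, which has 188·188 = 35344 edges.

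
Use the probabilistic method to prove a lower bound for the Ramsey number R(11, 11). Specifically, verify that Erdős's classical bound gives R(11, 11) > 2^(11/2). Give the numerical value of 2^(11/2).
2^(11/2) = 45.2548; so R(11, 11) > 45.2548

Colour each edge of K_n uniformly at random with red/blue. The expected number of monochromatic K_11 is C(n, 11) · 2 · 2^(−C(11,2)). If C(n, 11) · 2^(1 − C(11,2)) < 1, then with positive probability no monochromatic K_11 exists, so R(11, 11) > n. The standard estimate C(n, 11) ≤ n^11/11! shows this inequality holds whenever n ≤ 2^(11/2) (since 11! · 2^(C(11,2) − 1) > 2^(11^2/2) ≥ n^11). Hence R(11, 11) > 2^(11/2) = 45.2548.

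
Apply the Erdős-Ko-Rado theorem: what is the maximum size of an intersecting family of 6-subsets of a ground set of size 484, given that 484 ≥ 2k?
max |F| = C(483, 5) = 214553078376

Erdős-Ko-Rado (1961): when n ≥ 2k, max |F| = C(n−1, k−1). The bound is attained by the star {A : i ∈ A} for any fixed i ∈ [n]. Here C(484−1, 6−1) = C(483, 5) = 214553078376.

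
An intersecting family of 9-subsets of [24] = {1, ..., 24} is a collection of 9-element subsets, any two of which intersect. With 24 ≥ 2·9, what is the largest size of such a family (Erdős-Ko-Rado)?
max |F| = C(23, 8) = 490314

The Erdős-Ko-Rado theorem states: for n ≥ 2k, an intersecting family of k-subsets of an n-element set has size at most C(n − 1, k − 1), with equality for 'star' families {A ⊆ [n] : |A| = k, i ∈ A} (fix an element i). For n = 24, k = 9: C(23, 8) = 490314.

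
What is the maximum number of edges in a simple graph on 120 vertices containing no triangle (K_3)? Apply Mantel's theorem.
ex(120, K_3) = ⌊120^2/4⌋ = 3600

Mantel (1907): a triangle-free graph on n vertices has at most ⌊n^2/4⌋ edges, with equality for the complete bipartite graph K_{⌊n/2⌋, ⌈n/2⌉}. For n = 120: ⌊120^2/4⌋ = ⌊14400/4⌋ = 3600. The extremal graph is K_{60, 60}, which has 60·60 = 3600 edges.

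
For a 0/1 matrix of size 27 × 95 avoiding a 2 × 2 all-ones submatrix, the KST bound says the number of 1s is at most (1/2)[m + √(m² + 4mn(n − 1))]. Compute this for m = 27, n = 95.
z(27, 95; 2, 2) ≤ (1/2)[27 + √(27² + 4·27·95·94)] = (1/2)[27 + √965169] = 504.7151

Kővári–Sós–Turán: let r_1, ..., r_27 be the row sums and z = Σ r_i the total number of 1s. Each pair of columns can share at most one row with both entries 1 (else a 2×2 all-ones block appears), so Σ_i C(r_i, 2) ≤ C(95, 2) = 4465. By convexity Σ_i C(r_i, 2) ≥ 27·C(z/27, 2) = z(z − 27)/(2·27), giving z² − 27z − 27·95·94 ≤ 0 and hence z ≤ (1/2)[27 + √(729 + 4·241110)] = (1/2)[27 + √965169] ≈ (1/2)(27 + 982.4302) = 504.7151.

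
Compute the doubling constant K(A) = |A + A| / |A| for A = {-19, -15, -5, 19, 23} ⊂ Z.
K = |A + A| / |A| = 14/5

Enumerate A + A = {a + b : a, b ∈ A}. With |A| = 5, there are |A|^2 = 25 ordered sum pairs; collecting distinct values, A + A = {-38, -34, -30, -24, -20, -10, 0, 4, 8, 14, 18, 38, 42, 46}, so |A + A| = 14. Thus K = 14/5. For comparison, the minimum possible |A + A| over all 5-element sets is 2·5 − 1 = 9 (so min K = 9/5), attained only by arithmetic progressions.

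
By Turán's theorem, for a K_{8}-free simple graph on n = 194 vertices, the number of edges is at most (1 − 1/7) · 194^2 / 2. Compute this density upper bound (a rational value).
Turán density bound = (6/7) · 194^2/2 = 112908/7 ≈ 16129.7143

Turán's theorem: ex(n, K_{r+1}) is achieved by the complete r-partite Turán graph T(n, r) with parts as balanced as possible, and is at most (1 − 1/r) · n^2/2. For r = 7, n = 194: the density bound is (6/7) · 37636/2 = 112908/7 ≈ 16129.7143. The integer-valued extremum is e(T(194, 7)) = 16129, which is strictly less than the density bound 112908/7 since 7 ∤ 194 (the parts of T(194, 7) cannot all be equal).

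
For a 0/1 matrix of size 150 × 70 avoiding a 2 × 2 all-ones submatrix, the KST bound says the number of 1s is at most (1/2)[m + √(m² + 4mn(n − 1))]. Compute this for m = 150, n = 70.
z(150, 70; 2, 2) ≤ (1/2)[150 + √(150² + 4·150·70·69)] = (1/2)[150 + √2920500] = 929.4735

Kővári–Sós–Turán: let r_1, ..., r_150 be the row sums and z = Σ r_i the total number of 1s. Each pair of columns can share at most one row with both entries 1 (else a 2×2 all-ones block appears), so Σ_i C(r_i, 2) ≤ C(70, 2) = 2415. By convexity Σ_i C(r_i, 2) ≥ 150·C(z/150, 2) = z(z − 150)/(2·150), giving z² − 150z − 150·70·69 ≤ 0 and hence z ≤ (1/2)[150 + √(22500 + 4·724500)] = (1/2)[150 + √2920500] ≈ (1/2)(150 + 1708.947) = 929.4735.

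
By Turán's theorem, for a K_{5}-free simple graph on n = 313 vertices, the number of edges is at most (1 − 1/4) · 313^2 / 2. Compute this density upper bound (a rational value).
Turán density bound = (3/4) · 313^2/2 = 293907/8 ≈ 36738.375

Turán's theorem: ex(n, K_{r+1}) is achieved by the complete r-partite Turán graph T(n, r) with parts as balanced as possible, and is at most (1 − 1/r) · n^2/2. For r = 4, n = 313: the density bound is (3/4) · 97969/2 = 293907/8 ≈ 36738.375. The integer-valued extremum is e(T(313, 4)) = 36738, which is strictly less than the density bound 293907/8 since 4 ∤ 313 (the parts of T(313, 4) cannot all be equal).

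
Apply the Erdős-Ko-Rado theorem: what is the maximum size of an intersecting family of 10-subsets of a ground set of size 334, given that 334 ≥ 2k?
max |F| = C(333, 9) = 124416985140694675

The Erdős-Ko-Rado theorem states: for n ≥ 2k, an intersecting family of k-subsets of an n-element set has size at most C(n − 1, k − 1), with equality for 'star' families {A ⊆ [n] : |A| = k, i ∈ A} (fix an element i). For n = 334, k = 10: C(333, 9) = 124416985140694675.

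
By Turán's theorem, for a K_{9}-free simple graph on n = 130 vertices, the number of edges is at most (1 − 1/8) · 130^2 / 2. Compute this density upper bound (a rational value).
Turán density bound = (7/8) · 130^2/2 = 29575/4 ≈ 7393.75

Turán's theorem: ex(n, K_{r+1}) is achieved by the complete r-partite Turán graph T(n, r) with parts as balanced as possible, and is at most (1 − 1/r) · n^2/2. For r = 8, n = 130: the density bound is (7/8) · 16900/2 = 29575/4 ≈ 7393.75. The integer-valued extremum is e(T(130, 8)) = 7393, which is strictly less than the density bound 29575/4 since 8 ∤ 130 (the parts of T(130, 8) cannot all be equal).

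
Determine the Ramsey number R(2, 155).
R(2, 155) = 155

R(2, k) = k for all k ≥ 2: in a 2-colouring of K_k, either some edge is red (a red K_2) or all edges are blue (a blue K_k). And K_{154} coloured all-blue has no blue K_155, so R(2, 155) > 154. Hence R(2, 155) = 155.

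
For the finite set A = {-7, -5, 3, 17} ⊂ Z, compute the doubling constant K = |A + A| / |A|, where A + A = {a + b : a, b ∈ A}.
K = |A + A| / |A| = 10/4 = 5/2

Enumerate A + A = {a + b : a, b ∈ A}. With |A| = 4, there are |A|^2 = 16 ordered sum pairs; collecting distinct values, A + A = {-14, -12, -10, -4, -2, 6, 10, 12, 20, 34}, so |A + A| = 10. Thus K = 10/4 = 5/2. For comparison, the minimum possible |A + A| over all 4-element sets is 2·4 − 1 = 7 (so min K = 7/4), attained only by arithmetic progressions.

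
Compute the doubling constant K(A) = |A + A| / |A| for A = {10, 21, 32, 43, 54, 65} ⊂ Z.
K = |A + A| / |A| = 11/6

Enumerate A + A = {a + b : a, b ∈ A}. With |A| = 6, there are |A|^2 = 36 ordered sum pairs; collecting distinct values, A + A = {20, 31, 42, 53, 64, 75, 86, 97, 108, 119, 130}, so |A + A| = 11. Thus K = 11/6. Here |A + A| = 2|A| − 1 = 11, the minimum possible — so K = 11/6 is minimal, which holds iff A is an arithmetic progression.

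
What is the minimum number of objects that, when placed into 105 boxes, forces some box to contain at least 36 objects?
n = (36 − 1)·105 + 1 = 3676

By the generalised pigeonhole principle, to guarantee some box contains ≥ r objects we need more than (r − 1) · k objects total. Threshold: n = (r − 1) · k + 1. With r = 36 and k = 105: n = 35 · 105 + 1 = 3675 + 1 = 3676. For n = 3675 = 35 · 105, we can put exactly 35 objects in every box, avoiding 36 in any single one — so 3676 is tight.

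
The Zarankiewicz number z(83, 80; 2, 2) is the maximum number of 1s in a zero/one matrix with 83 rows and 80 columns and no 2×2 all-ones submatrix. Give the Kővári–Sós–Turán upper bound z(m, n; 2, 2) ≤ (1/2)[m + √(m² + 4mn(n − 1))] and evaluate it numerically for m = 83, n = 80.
z(83, 80; 2, 2) ≤ (1/2)[83 + √(83² + 4·83·80·79)] = (1/2)[83 + √2105129] = 766.9531

Kővári–Sós–Turán: let r_1, ..., r_83 be the row sums and z = Σ r_i the total number of 1s. Each pair of columns can share at most one row with both entries 1 (else a 2×2 all-ones block appears), so Σ_i C(r_i, 2) ≤ C(80, 2) = 3160. By convexity Σ_i C(r_i, 2) ≥ 83·C(z/83, 2) = z(z − 83)/(2·83), giving z² − 83z − 83·80·79 ≤ 0 and hence z ≤ (1/2)[83 + √(6889 + 4·524560)] = (1/2)[83 + √2105129] ≈ (1/2)(83 + 1450.9063) = 766.9531.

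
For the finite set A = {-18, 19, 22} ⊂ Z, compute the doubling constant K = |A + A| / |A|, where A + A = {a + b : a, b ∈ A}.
K = |A + A| / |A| = 6/3 = 2

Enumerate A + A = {a + b : a, b ∈ A}. With |A| = 3, there are |A|^2 = 9 ordered sum pairs; collecting distinct values, A + A = {-36, 1, 4, 38, 41, 44}, so |A + A| = 6. Thus K = 6/3 = 2. For comparison, the minimum possible |A + A| over all 3-element sets is 2·3 − 1 = 5 (so min K = 5/3), attained only by arithmetic progressions.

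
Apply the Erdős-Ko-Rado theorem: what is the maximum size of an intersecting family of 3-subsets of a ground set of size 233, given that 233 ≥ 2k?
max |F| = C(232, 2) = 26796

The Erdős-Ko-Rado theorem states: for n ≥ 2k, an intersecting family of k-subsets of an n-element set has size at most C(n − 1, k − 1), with equality for 'star' families {A ⊆ [n] : |A| = k, i ∈ A} (fix an element i). For n = 233, k = 3: C(232, 2) = 26796.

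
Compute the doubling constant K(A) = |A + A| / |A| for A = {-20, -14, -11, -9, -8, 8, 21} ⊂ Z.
K = |A + A| / |A| = 26/7

Enumerate A + A = {a + b : a, b ∈ A}. With |A| = 7, there are |A|^2 = 49 ordered sum pairs; collecting distinct values, A + A = {-40, -34, -31, -29, -28, -25, -23, -22, -20, -19, -18, -17, -16, -12, -6, -3, -1, 0, 1, 7, 10, 12, 13, 16, 29, 42}, so |A + A| = 26. Thus K = 26/7. For comparison, the minimum possible |A + A| over all 7-element sets is 2·7 − 1 = 13 (so min K = 13/7), attained only by arithmetic progressions.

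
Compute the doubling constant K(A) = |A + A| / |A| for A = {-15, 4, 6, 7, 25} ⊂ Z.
K = |A + A| / |A| = 14/5

Enumerate A + A = {a + b : a, b ∈ A}. With |A| = 5, there are |A|^2 = 25 ordered sum pairs; collecting distinct values, A + A = {-30, -11, -9, -8, 8, 10, 11, 12, 13, 14, 29, 31, 32, 50}, so |A + A| = 14. Thus K = 14/5. For comparison, the minimum possible |A + A| over all 5-element sets is 2·5 − 1 = 9 (so min K = 9/5), attained only by arithmetic progressions.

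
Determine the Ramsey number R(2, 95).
R(2, 95) = 95

R(2, k) = k for all k ≥ 2: in a 2-colouring of K_k, either some edge is red (a red K_2) or all edges are blue (a blue K_k). And K_{94} coloured all-blue has no blue K_95, so R(2, 95) > 94. Hence R(2, 95) = 95.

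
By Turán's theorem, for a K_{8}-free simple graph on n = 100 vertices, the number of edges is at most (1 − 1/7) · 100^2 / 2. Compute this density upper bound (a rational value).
Turán density bound = (6/7) · 100^2/2 = 30000/7 ≈ 4285.7143

Turán's theorem: ex(n, K_{r+1}) is achieved by the complete r-partite Turán graph T(n, r) with parts as balanced as possible, and is at most (1 − 1/r) · n^2/2. For r = 7, n = 100: the density bound is (6/7) · 10000/2 = 30000/7 ≈ 4285.7143. The integer-valued extremum is e(T(100, 7)) = 4285, which is strictly less than the density bound 30000/7 since 7 ∤ 100 (the parts of T(100, 7) cannot all be equal).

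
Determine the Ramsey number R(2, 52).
R(2, 52) = 52

R(2, k) = k for all k ≥ 2: in a 2-colouring of K_k, either some edge is red (a red K_2) or all edges are blue (a blue K_k). And K_{51} coloured all-blue has no blue K_52, so R(2, 52) > 51. Hence R(2, 52) = 52.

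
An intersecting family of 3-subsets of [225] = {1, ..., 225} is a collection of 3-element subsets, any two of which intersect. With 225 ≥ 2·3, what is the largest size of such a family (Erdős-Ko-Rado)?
max |F| = C(224, 2) = 24976

Erdős-Ko-Rado (1961): when n ≥ 2k, max |F| = C(n−1, k−1). The bound is attained by the star {A : i ∈ A} for any fixed i ∈ [n]. Here C(225−1, 3−1) = C(224, 2) = 24976.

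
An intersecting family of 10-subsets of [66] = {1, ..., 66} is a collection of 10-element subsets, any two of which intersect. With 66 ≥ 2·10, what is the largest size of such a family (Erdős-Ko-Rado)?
max |F| = C(65, 9) = 31966749880

Erdős-Ko-Rado (1961): when n ≥ 2k, max |F| = C(n−1, k−1). The bound is attained by the star {A : i ∈ A} for any fixed i ∈ [n]. Here C(66−1, 10−1) = C(65, 9) = 31966749880.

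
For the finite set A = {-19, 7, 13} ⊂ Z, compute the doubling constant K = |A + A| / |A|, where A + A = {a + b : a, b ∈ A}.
K = |A + A| / |A| = 6/3 = 2

Enumerate A + A = {a + b : a, b ∈ A}. With |A| = 3, there are |A|^2 = 9 ordered sum pairs; collecting distinct values, A + A = {-38, -12, -6, 14, 20, 26}, so |A + A| = 6. Thus K = 6/3 = 2. For comparison, the minimum possible |A + A| over all 3-element sets is 2·3 − 1 = 5 (so min K = 5/3), attained only by arithmetic progressions.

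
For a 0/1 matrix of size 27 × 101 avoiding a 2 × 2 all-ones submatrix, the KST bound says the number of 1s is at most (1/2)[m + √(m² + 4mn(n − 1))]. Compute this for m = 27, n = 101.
z(27, 101; 2, 2) ≤ (1/2)[27 + √(27² + 4·27·101·100)] = (1/2)[27 + √1091529] = 535.8813

Kővári–Sós–Turán: let r_1, ..., r_27 be the row sums and z = Σ r_i the total number of 1s. Each pair of columns can share at most one row with both entries 1 (else a 2×2 all-ones block appears), so Σ_i C(r_i, 2) ≤ C(101, 2) = 5050. By convexity Σ_i C(r_i, 2) ≥ 27·C(z/27, 2) = z(z − 27)/(2·27), giving z² − 27z − 27·101·100 ≤ 0 and hence z ≤ (1/2)[27 + √(729 + 4·272700)] = (1/2)[27 + √1091529] ≈ (1/2)(27 + 1044.7627) = 535.8813.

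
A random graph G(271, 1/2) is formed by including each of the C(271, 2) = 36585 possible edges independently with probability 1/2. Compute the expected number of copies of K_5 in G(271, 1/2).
E[# K_5] = C(271, 5) · (1/2)^C(5, 2) = 11736811899 / 2^10 ≈ 11461730.370117

For each 5-subset S of vertices (there are C(271, 5) = 11736811899 such S), let X_S = 1 if S induces a K_5 (all C(5, 2) = 10 edges present). Then P(X_S = 1) = (1/2)^10 = 1/1024. By linearity of expectation, E[# K_5] = C(271, 5) · (1/2)^10 = 11736811899 / 1024 ≈ 11461730.370117.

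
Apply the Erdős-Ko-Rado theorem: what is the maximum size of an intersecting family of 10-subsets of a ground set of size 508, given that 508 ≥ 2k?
max |F| = C(507, 9) = 5679333028629099125

Erdős-Ko-Rado (1961): when n ≥ 2k, max |F| = C(n−1, k−1). The bound is attained by the star {A : i ∈ A} for any fixed i ∈ [n]. Here C(508−1, 10−1) = C(507, 9) = 5679333028629099125.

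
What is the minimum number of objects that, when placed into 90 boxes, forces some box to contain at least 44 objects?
n = (44 − 1)·90 + 1 = 3871

By the generalised pigeonhole principle, to guarantee some box contains ≥ r objects we need more than (r − 1) · k objects total. Threshold: n = (r − 1) · k + 1. With r = 44 and k = 90: n = 43 · 90 + 1 = 3870 + 1 = 3871. For n = 3870 = 43 · 90, we can put exactly 43 objects in every box, avoiding 44 in any single one — so 3871 is tight.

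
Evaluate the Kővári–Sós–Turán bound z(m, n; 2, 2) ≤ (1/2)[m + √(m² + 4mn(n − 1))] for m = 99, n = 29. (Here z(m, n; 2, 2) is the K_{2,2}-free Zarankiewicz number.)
z(99, 29; 2, 2) ≤ (1/2)[99 + √(99² + 4·99·29·28)] = (1/2)[99 + √331353] = 337.3163

Kővári–Sós–Turán: let r_1, ..., r_99 be the row sums and z = Σ r_i the total number of 1s. Each pair of columns can share at most one row with both entries 1 (else a 2×2 all-ones block appears), so Σ_i C(r_i, 2) ≤ C(29, 2) = 406. By convexity Σ_i C(r_i, 2) ≥ 99·C(z/99, 2) = z(z − 99)/(2·99), giving z² − 99z − 99·29·28 ≤ 0 and hence z ≤ (1/2)[99 + √(9801 + 4·80388)] = (1/2)[99 + √331353] ≈ (1/2)(99 + 575.6327) = 337.3163.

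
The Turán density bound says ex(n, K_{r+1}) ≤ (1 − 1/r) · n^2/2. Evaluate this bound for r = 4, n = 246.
Turán density bound = (3/4) · 246^2/2 = 45387/2 ≈ 22693.5

Turán's theorem: ex(n, K_{r+1}) is achieved by the complete r-partite Turán graph T(n, r) with parts as balanced as possible, and is at most (1 − 1/r) · n^2/2. For r = 4, n = 246: the density bound is (3/4) · 60516/2 = 45387/2 ≈ 22693.5. The integer-valued extremum is e(T(246, 4)) = 22693, which is strictly less than the density bound 45387/2 since 4 ∤ 246 (the parts of T(246, 4) cannot all be equal).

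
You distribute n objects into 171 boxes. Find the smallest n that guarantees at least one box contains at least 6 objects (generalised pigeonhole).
n = (6 − 1)·171 + 1 = 856

By the generalised pigeonhole principle, to guarantee some box contains ≥ r objects we need more than (r − 1) · k objects total. Threshold: n = (r − 1) · k + 1. With r = 6 and k = 171: n = 5 · 171 + 1 = 855 + 1 = 856. For n = 855 = 5 · 171, we can put exactly 5 objects in every box, avoiding 6 in any single one — so 856 is tight.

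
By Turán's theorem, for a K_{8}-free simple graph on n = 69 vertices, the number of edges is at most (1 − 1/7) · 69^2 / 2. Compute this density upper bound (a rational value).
Turán density bound = (6/7) · 69^2/2 = 14283/7 ≈ 2040.4286

Turán's theorem: ex(n, K_{r+1}) is achieved by the complete r-partite Turán graph T(n, r) with parts as balanced as possible, and is at most (1 − 1/r) · n^2/2. For r = 7, n = 69: the density bound is (6/7) · 4761/2 = 14283/7 ≈ 2040.4286. The integer-valued extremum is e(T(69, 7)) = 2040, which is strictly less than the density bound 14283/7 since 7 ∤ 69 (the parts of T(69, 7) cannot all be equal).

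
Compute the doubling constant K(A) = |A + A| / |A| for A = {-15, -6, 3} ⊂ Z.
K = |A + A| / |A| = 5/3

Enumerate A + A = {a + b : a, b ∈ A}. With |A| = 3, there are |A|^2 = 9 ordered sum pairs; collecting distinct values, A + A = {-30, -21, -12, -3, 6}, so |A + A| = 5. Thus K = 5/3. Here |A + A| = 2|A| − 1 = 5, the minimum possible — so K = 5/3 is minimal, which holds iff A is an arithmetic progression.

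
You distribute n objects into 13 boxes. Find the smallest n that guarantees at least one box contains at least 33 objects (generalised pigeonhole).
n = (33 − 1)·13 + 1 = 417

By the generalised pigeonhole principle, to guarantee some box contains ≥ r objects we need more than (r − 1) · k objects total. Threshold: n = (r − 1) · k + 1. With r = 33 and k = 13: n = 32 · 13 + 1 = 416 + 1 = 417. For n = 416 = 32 · 13, we can put exactly 32 objects in every box, avoiding 33 in any single one — so 417 is tight.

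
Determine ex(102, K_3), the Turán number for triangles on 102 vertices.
ex(102, K_3) = ⌊102^2/4⌋ = 2601

Mantel (1907): a triangle-free graph on n vertices has at most ⌊n^2/4⌋ edges, with equality for the complete bipartite graph K_{⌊n/2⌋, ⌈n/2⌉}. For n = 102: ⌊102^2/4⌋ = ⌊10404/4⌋ = 2601. The extremal graph is K_{51, 51}, which has 51·51 = 2601 edges.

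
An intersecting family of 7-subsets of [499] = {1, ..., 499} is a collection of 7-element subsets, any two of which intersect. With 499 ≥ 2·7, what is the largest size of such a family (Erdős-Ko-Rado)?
max |F| = C(498, 6) = 20554834231932

The Erdős-Ko-Rado theorem states: for n ≥ 2k, an intersecting family of k-subsets of an n-element set has size at most C(n − 1, k − 1), with equality for 'star' families {A ⊆ [n] : |A| = k, i ∈ A} (fix an element i). For n = 499, k = 7: C(498, 6) = 20554834231932.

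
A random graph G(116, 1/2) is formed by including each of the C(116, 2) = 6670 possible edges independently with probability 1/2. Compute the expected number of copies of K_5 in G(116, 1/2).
E[# K_5] = C(116, 5) · (1/2)^C(5, 2) = 160389488 / 2^10 = 10024343/64 = 156630.359375

For each 5-subset S of vertices (there are C(116, 5) = 160389488 such S), let X_S = 1 if S induces a K_5 (all C(5, 2) = 10 edges present). Then P(X_S = 1) = (1/2)^10 = 1/1024. By linearity of expectation, E[# K_5] = C(116, 5) · (1/2)^10 = 160389488 / 1024 = 10024343/64 = 156630.359375.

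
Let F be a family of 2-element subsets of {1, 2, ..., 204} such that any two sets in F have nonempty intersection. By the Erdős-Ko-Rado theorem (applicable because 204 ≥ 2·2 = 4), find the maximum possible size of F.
max |F| = C(203, 1) = 203

Erdős-Ko-Rado (1961): when n ≥ 2k, max |F| = C(n−1, k−1). The bound is attained by the star {A : i ∈ A} for any fixed i ∈ [n]. Here C(204−1, 2−1) = C(203, 1) = 203.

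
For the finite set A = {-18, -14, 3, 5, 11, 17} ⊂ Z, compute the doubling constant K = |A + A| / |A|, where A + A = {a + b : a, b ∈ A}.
K = |A + A| / |A| = 20/6 = 10/3

Enumerate A + A = {a + b : a, b ∈ A}. With |A| = 6, there are |A|^2 = 36 ordered sum pairs; collecting distinct values, A + A = {-36, -32, -28, -15, -13, -11, -9, -7, -3, -1, 3, 6, 8, 10, 14, 16, 20, 22, 28, 34}, so |A + A| = 20. Thus K = 20/6 = 10/3. For comparison, the minimum possible |A + A| over all 6-element sets is 2·6 − 1 = 11 (so min K = 11/6), attained only by arithmetic progressions.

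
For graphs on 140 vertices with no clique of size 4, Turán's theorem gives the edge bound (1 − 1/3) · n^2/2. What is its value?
Turán density bound = (2/3) · 140^2/2 = 19600/3 ≈ 6533.3333

Turán's theorem: ex(n, K_{r+1}) is achieved by the complete r-partite Turán graph T(n, r) with parts as balanced as possible, and is at most (1 − 1/r) · n^2/2. For r = 3, n = 140: the density bound is (2/3) · 19600/2 = 19600/3 ≈ 6533.3333. The integer-valued extremum is e(T(140, 3)) = 6533, which is strictly less than the density bound 19600/3 since 3 ∤ 140 (the parts of T(140, 3) cannot all be equal).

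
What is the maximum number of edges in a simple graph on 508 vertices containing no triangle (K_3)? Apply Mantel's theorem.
ex(508, K_3) = ⌊508^2/4⌋ = 64516

Mantel (1907): a triangle-free graph on n vertices has at most ⌊n^2/4⌋ edges, with equality for the complete bipartite graph K_{⌊n/2⌋, ⌈n/2⌉}. For n = 508: ⌊508^2/4⌋ = ⌊258064/4⌋ = 64516. The extremal graph is K_{254, 254}, which has 254·254 = 64516 edges.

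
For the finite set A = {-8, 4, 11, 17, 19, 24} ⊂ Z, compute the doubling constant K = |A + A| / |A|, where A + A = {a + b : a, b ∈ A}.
K = |A + A| / |A| = 20/6 = 10/3

Enumerate A + A = {a + b : a, b ∈ A}. With |A| = 6, there are |A|^2 = 36 ordered sum pairs; collecting distinct values, A + A = {-16, -4, 3, 8, 9, 11, 15, 16, 21, 22, 23, 28, 30, 34, 35, 36, 38, 41, 43, 48}, so |A + A| = 20. Thus K = 20/6 = 10/3. For comparison, the minimum possible |A + A| over all 6-element sets is 2·6 − 1 = 11 (so min K = 11/6), attained only by arithmetic progressions.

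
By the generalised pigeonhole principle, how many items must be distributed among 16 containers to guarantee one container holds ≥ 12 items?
n = (12 − 1)·16 + 1 = 177

By the generalised pigeonhole principle, to guarantee some box contains ≥ r objects we need more than (r − 1) · k objects total. Threshold: n = (r − 1) · k + 1. With r = 12 and k = 16: n = 11 · 16 + 1 = 176 + 1 = 177. For n = 176 = 11 · 16, we can put exactly 11 objects in every box, avoiding 12 in any single one — so 177 is tight.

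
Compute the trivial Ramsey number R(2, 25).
R(2, 25) = 25

R(2, k) = k for all k ≥ 2: in a 2-colouring of K_k, either some edge is red (a red K_2) or all edges are blue (a blue K_k). And K_{24} coloured all-blue has no blue K_25, so R(2, 25) > 24. Hence R(2, 25) = 25.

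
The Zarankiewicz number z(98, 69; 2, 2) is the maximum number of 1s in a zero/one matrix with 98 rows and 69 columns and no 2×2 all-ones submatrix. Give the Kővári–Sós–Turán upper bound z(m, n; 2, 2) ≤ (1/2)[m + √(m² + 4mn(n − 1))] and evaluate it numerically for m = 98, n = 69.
z(98, 69; 2, 2) ≤ (1/2)[98 + √(98² + 4·98·69·68)] = (1/2)[98 + √1848868] = 728.8654

Kővári–Sós–Turán: let r_1, ..., r_98 be the row sums and z = Σ r_i the total number of 1s. Each pair of columns can share at most one row with both entries 1 (else a 2×2 all-ones block appears), so Σ_i C(r_i, 2) ≤ C(69, 2) = 2346. By convexity Σ_i C(r_i, 2) ≥ 98·C(z/98, 2) = z(z − 98)/(2·98), giving z² − 98z − 98·69·68 ≤ 0 and hence z ≤ (1/2)[98 + √(9604 + 4·459816)] = (1/2)[98 + √1848868] ≈ (1/2)(98 + 1359.7309) = 728.8654.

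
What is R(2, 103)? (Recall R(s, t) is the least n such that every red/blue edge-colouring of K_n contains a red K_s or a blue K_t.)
R(2, 103) = 103

R(2, k) = k for all k ≥ 2: in a 2-colouring of K_k, either some edge is red (a red K_2) or all edges are blue (a blue K_k). And K_{102} coloured all-blue has no blue K_103, so R(2, 103) > 102. Hence R(2, 103) = 103.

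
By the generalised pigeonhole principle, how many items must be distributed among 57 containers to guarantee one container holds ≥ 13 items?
n = (13 − 1)·57 + 1 = 685

By the generalised pigeonhole principle, to guarantee some box contains ≥ r objects we need more than (r − 1) · k objects total. Threshold: n = (r − 1) · k + 1. With r = 13 and k = 57: n = 12 · 57 + 1 = 684 + 1 = 685. For n = 684 = 12 · 57, we can put exactly 12 objects in every box, avoiding 13 in any single one — so 685 is tight.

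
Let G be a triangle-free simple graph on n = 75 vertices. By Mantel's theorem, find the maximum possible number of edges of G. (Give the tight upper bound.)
ex(75, K_3) = ⌊75^2/4⌋ = 1406

Mantel (1907): a triangle-free graph on n vertices has at most ⌊n^2/4⌋ edges, with equality for the complete bipartite graph K_{⌊n/2⌋, ⌈n/2⌉}. For n = 75: ⌊75^2/4⌋ = ⌊5625/4⌋ = 1406. The extremal graph is K_{37, 38}, which has 37·38 = 1406 edges.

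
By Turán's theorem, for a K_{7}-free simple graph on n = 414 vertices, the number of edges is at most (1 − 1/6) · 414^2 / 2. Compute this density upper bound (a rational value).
Turán density bound = (5/6) · 414^2/2 = 71415

Turán's theorem: ex(n, K_{r+1}) is achieved by the complete r-partite Turán graph T(n, r) with parts as balanced as possible, and is at most (1 − 1/r) · n^2/2. For r = 6, n = 414: the density bound is (5/6) · 171396/2 = 71415. Since 6 ∣ 414, the Turán graph T(414, 6) has parts of equal size 69, and its edge count e(T(414, 6)) = 71415 attains the density bound exactly.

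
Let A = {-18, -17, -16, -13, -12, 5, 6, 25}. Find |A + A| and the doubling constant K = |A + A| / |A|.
K = |A + A| / |A| = 29/8

Enumerate A + A = {a + b : a, b ∈ A}. With |A| = 8, there are |A|^2 = 64 ordered sum pairs; collecting distinct values, A + A = {-36, -35, -34, -33, -32, -31, -30, -29, -28, -26, -25, -24, -13, -12, -11, -10, -8, -7, -6, 7, 8, 9, 10, 11, 12, 13, 30, 31, 50}, so |A + A| = 29. Thus K = 29/8. For comparison, the minimum possible |A + A| over all 8-element sets is 2·8 − 1 = 15 (so min K = 15/8), attained only by arithmetic progressions.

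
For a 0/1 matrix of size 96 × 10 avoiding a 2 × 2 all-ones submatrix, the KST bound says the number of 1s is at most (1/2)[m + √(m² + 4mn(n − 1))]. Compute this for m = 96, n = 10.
z(96, 10; 2, 2) ≤ (1/2)[96 + √(96² + 4·96·10·9)] = (1/2)[96 + √43776] = 152.6136

Kővári–Sós–Turán: let r_1, ..., r_96 be the row sums and z = Σ r_i the total number of 1s. Each pair of columns can share at most one row with both entries 1 (else a 2×2 all-ones block appears), so Σ_i C(r_i, 2) ≤ C(10, 2) = 45. By convexity Σ_i C(r_i, 2) ≥ 96·C(z/96, 2) = z(z − 96)/(2·96), giving z² − 96z − 96·10·9 ≤ 0 and hence z ≤ (1/2)[96 + √(9216 + 4·8640)] = (1/2)[96 + √43776] ≈ (1/2)(96 + 209.2271) = 152.6136.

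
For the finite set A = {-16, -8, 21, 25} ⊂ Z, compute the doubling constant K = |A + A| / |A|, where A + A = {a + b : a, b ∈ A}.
K = |A + A| / |A| = 10/4 = 5/2

Enumerate A + A = {a + b : a, b ∈ A}. With |A| = 4, there are |A|^2 = 16 ordered sum pairs; collecting distinct values, A + A = {-32, -24, -16, 5, 9, 13, 17, 42, 46, 50}, so |A + A| = 10. Thus K = 10/4 = 5/2. For comparison, the minimum possible |A + A| over all 4-element sets is 2·4 − 1 = 7 (so min K = 7/4), attained only by arithmetic progressions.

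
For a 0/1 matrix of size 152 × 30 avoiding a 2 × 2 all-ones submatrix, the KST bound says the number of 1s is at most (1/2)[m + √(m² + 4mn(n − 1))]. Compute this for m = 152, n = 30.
z(152, 30; 2, 2) ≤ (1/2)[152 + √(152² + 4·152·30·29)] = (1/2)[152 + √552064] = 447.505

Kővári–Sós–Turán: let r_1, ..., r_152 be the row sums and z = Σ r_i the total number of 1s. Each pair of columns can share at most one row with both entries 1 (else a 2×2 all-ones block appears), so Σ_i C(r_i, 2) ≤ C(30, 2) = 435. By convexity Σ_i C(r_i, 2) ≥ 152·C(z/152, 2) = z(z − 152)/(2·152), giving z² − 152z − 152·30·29 ≤ 0 and hence z ≤ (1/2)[152 + √(23104 + 4·132240)] = (1/2)[152 + √552064] ≈ (1/2)(152 + 743.0101) = 447.505.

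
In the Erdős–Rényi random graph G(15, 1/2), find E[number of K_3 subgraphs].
E[# K_3] = C(15, 3) · (1/2)^C(3, 2) = 455 / 2^3 = 56.875

For each 3-subset S of vertices (there are C(15, 3) = 455 such S), let X_S = 1 if S induces a K_3 (all C(3, 2) = 3 edges present). Then P(X_S = 1) = (1/2)^3 = 1/8. By linearity of expectation, E[# K_3] = C(15, 3) · (1/2)^3 = 455 / 8 = 56.875.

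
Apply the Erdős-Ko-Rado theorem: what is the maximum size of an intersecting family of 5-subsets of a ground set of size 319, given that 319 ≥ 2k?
max |F| = C(318, 4) = 418092885

The Erdős-Ko-Rado theorem states: for n ≥ 2k, an intersecting family of k-subsets of an n-element set has size at most C(n − 1, k − 1), with equality for 'star' families {A ⊆ [n] : |A| = k, i ∈ A} (fix an element i). For n = 319, k = 5: C(318, 4) = 418092885.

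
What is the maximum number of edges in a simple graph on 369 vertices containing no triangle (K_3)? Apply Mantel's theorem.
ex(369, K_3) = ⌊369^2/4⌋ = 34040

Mantel (1907): a triangle-free graph on n vertices has at most ⌊n^2/4⌋ edges, with equality for the complete bipartite graph K_{⌊n/2⌋, ⌈n/2⌉}. For n = 369: ⌊369^2/4⌋ = ⌊136161/4⌋ = 34040. The extremal graph is K_{184, 185}, which has 184·185 = 34040 edges.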